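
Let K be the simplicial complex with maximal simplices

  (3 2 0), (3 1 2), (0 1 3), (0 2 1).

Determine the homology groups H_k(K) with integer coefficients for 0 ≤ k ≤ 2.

Fix the vertex order 0 < 1 < 2 < 3 and write every simplex with vertices in increasing order. Then dim K = 2 and the simplices of K are:

  0-simplices (4): [0], [1], [2], [3]
  1-simplices (6): [0,1], [0,2], [0,3], [1,2], [1,3], [2,3]
  2-simplices (4): [0,1,2], [0,1,3], [0,2,3], [1,2,3]

giving chain groups C_0 ≅ Z^4, C_1 ≅ Z^6, C_2 ≅ Z^4.

The boundary map ∂_1: C_1 → C_0 is given by ∂[p,q] = [q] − [p].
As a 4×6 matrix over Z this has rank 3, with invariant factors (1,1,1).

Boundary ∂_2: C_2 → C_1 acts by ∂[p,q,r] = [q,r] − [p,r] + [p,q]. For instance
  ∂[0,1,3] = [1,3] − [0,3] + [0,1],
  ∂[0,1,2] = [1,2] − [0,2] + [0,1].
As a 6×4 matrix over Z this has rank 3, with invariant factors (1,1,1).

Now H_k = ker ∂_k / im ∂_{k+1}, so:

  H_0: rank C_0 − rank ∂_1 = 4 − 3 = 1, and the invariant factors of ∂_1 are all 1, so H_0 = Z.
  H_1: rank ker ∂_1 − rank ∂_2 = (6 − 3) − 3 = 0, and the invariant factors of ∂_2 are all 1, so H_1 = 0.
  H_2: rank ker ∂_2 − rank ∂_3 = (4 − 3) − 0 = 1, and there is no ∂_3, so H_2 = Z.

H_0 ≅ Z,  H_1 = 0,  H_2 ≅ Z.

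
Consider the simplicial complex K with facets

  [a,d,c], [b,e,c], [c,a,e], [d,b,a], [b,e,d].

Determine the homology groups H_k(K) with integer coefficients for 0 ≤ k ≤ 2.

H_0 ≅ Z,  H_1 ≅ Z,  H_2 = 0.

Fix the vertex order a < b < c < d < e and write every simplex with vertices in increasing order. Then dim K = 2 and the simplices of K are:

  0-simplices (5): a, b, c, d, e
  1-simplices (10): ab, ac, ad, ae, bc, bd, be, cd, ce, de
  2-simplices (5): abd, acd, ace, bce, bde

Hence C_0 ≅ Z^5, C_1 ≅ Z^10, C_2 ≅ Z^5.

Boundary ∂_1: C_1 → C_0 maps an edge to its endpoints' difference, ∂[p,q] = q − p.
The resulting 5×10 matrix has rank 4, and its Smith normal form has invariant factors (1,1,1,1).

∂_2: C_2 → C_1 acts by ∂[p,q,r] = [q,r] − [p,r] + [p,q]. For instance
  ∂bde = de − be + bd,
  ∂bce = ce − be + bc.
This gives a 10×5 integer matrix of rank 5; reducing to Smith normal form yields diagonal entries (1,1,1,1,1).

From H_k ≅ ker(∂_k) / im(∂_{k+1}) we obtain:

  H_0: rank C_0 − rank ∂_1 = 5 − 4 = 1, and the invariant factors of ∂_1 are all 1, so H_0 ≅ Z.
  H_1: rank ker ∂_1 − rank ∂_2 = (10 − 4) − 5 = 1, and the invariant factors of ∂_2 are all 1, so H_1 ≅ Z.
  H_2: rank ker ∂_2 − rank ∂_3 = (5 − 5) − 0 = 0, and there is no ∂_3, so H_2 ≅ 0.

(K is a triangulation of the Möbius band.)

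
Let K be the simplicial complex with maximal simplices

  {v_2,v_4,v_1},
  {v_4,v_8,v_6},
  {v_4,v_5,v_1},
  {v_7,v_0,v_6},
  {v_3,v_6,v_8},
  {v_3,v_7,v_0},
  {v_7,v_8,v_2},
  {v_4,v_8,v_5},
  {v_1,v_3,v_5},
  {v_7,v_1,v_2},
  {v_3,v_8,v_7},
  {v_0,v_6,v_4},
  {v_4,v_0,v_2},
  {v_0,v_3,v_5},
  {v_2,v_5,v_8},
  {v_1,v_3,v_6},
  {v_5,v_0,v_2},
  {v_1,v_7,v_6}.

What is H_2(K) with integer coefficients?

Take the total order v_0 < v_1 < v_2 < v_3 < v_4 < v_5 < v_6 < v_7 < v_8 on the vertex set. Then K (dimension 2) consists of the simplices:

  0-simplices (9): [v_0], [v_1], [v_2], [v_3], [v_4], [v_5], [v_6], [v_7], [v_8]
  1-simplices (27): (27 of them)
  2-simplices (18): (18 of them)

Hence C_0 ≅ Z^9, C_1 ≅ Z^27, C_2 ≅ Z^18.

Boundary ∂_1: C_1 → C_0 maps an edge to its endpoints' difference, ∂[p,q] = q − p. For instance
  ∂[v_1,v_6] = [v_6] − [v_1].
The 9×27 boundary matrix has rank 8 and Smith normal form diag(1,1,1,1,1,1,1,1).

Boundary ∂_2: C_2 → C_1 sends each 2-simplex [p,q,r] to [q,r] − [p,r] + [p,q]. For instance
  ∂[v_4,v_5,v_8] = [v_5,v_8] − [v_4,v_8] + [v_4,v_5],
  ∂[v_0,v_2,v_4] = [v_2,v_4] − [v_0,v_4] + [v_0,v_2].
The resulting 27×18 matrix has rank 18, and its Smith normal form has invariant factors (1,1,1,1,1,1,1,1,1,1,1,1,1,1,1,1,1,2).

Reading off H_k = ker ∂_k / im ∂_{k+1}:

  H_2: rank ker ∂_2 − rank ∂_3 = (18 − 18) − 0 = 0, and there is no ∂_3, so H_2 = 0.

(K is a triangulation of the Klein bottle.)

H_2 ≅ 0.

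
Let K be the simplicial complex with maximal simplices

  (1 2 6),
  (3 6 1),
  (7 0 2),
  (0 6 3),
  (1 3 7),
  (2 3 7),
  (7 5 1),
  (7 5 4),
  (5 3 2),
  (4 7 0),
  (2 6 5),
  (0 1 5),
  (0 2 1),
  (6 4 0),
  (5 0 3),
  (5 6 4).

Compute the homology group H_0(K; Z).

H_0 = Z.

Take the total order 0 < 1 < 2 < 3 < 4 < 5 < 6 < 7 on the vertex set. Then K (dimension 2) consists of the simplices:

  0-simplices (8): [0], [1], [2], [3], [4], [5], [6], [7]
  1-simplices (24): (24 of them)
  2-simplices (16): [0,1,2], [0,1,5], [0,2,7], [0,3,5], [0,3,6], [0,4,6], [0,4,7], [1,2,6], [1,3,6], [1,3,7], [1,5,7], [2,3,5], [2,3,7], [2,5,6], [4,5,6], [4,5,7]

giving chain groups C_0 ≅ Z^8, C_1 ≅ Z^24, C_2 ≅ Z^16.

∂_1: C_1 → C_0 sends each edge [p,q] (with p < q) to q − p.
The resulting 8×24 matrix has rank 7, and its Smith normal form has invariant factors (1,1,1,1,1,1,1).

The boundary map ∂_2: C_2 → C_1 sends each 2-simplex [p,q,r] to [q,r] − [p,r] + [p,q]. For instance
  ∂[2,5,6] = [5,6] − [2,6] + [2,5],
  ∂[2,3,7] = [3,7] − [2,7] + [2,3].
This gives a 24×16 integer matrix of rank 15; reducing to Smith normal form yields diagonal entries (1,1,1,1,1,1,1,1,1,1,1,1,1,1,1).

Now H_k = ker ∂_k / im ∂_{k+1}, so:

  H_0: rank C_0 − rank ∂_1 = 8 − 7 = 1, and the invariant factors of ∂_1 are all 1, so H_0 = Z.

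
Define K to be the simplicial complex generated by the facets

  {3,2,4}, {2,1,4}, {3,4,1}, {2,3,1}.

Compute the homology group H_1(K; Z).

H_1 ≅ 0.

Order the vertices as 1 < 2 < 3 < 4. Listing each simplex with vertices in this order, K has dimension 2 with simplices:

  0-simplices (4): [1], [2], [3], [4]
  1-simplices (6): [1,2], [1,3], [1,4], [2,3], [2,4], [3,4]
  2-simplices (4): [1,2,3], [1,2,4], [1,3,4], [2,3,4]

so the chain groups are C_0 ≅ Z^4, C_1 ≅ Z^6, C_2 ≅ Z^4.

The boundary map ∂_1: C_1 → C_0 maps an edge to its endpoints' difference, ∂[p,q] = q − p.
This gives a 4×6 integer matrix of rank 3; reducing to Smith normal form yields diagonal entries (1,1,1).

∂_2: C_2 → C_1 maps a triangle to the signed sum of its edges. For instance
  ∂[1,3,4] = [3,4] − [1,4] + [1,3],
  ∂[1,2,3] = [2,3] − [1,3] + [1,2].
The 6×4 boundary matrix has rank 3 and Smith normal form diag(1,1,1).

From H_k ≅ ker(∂_k) / im(∂_{k+1}) we obtain:

  H_1: rank ker ∂_1 − rank ∂_2 = (6 − 3) − 3 = 0, and the invariant factors of ∂_2 are all 1, so H_1 = 0.

(K is a triangulation of the 2-sphere S^2.)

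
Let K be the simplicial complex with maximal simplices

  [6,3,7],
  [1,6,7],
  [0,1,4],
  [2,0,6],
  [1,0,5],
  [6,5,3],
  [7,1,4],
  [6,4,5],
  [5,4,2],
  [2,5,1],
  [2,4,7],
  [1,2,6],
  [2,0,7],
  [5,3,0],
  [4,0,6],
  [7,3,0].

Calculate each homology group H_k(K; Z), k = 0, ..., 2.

H_0 = Z,  H_1 = Z^2,  H_2 = Z.

Take the total order 0 < 1 < 2 < 3 < 4 < 5 < 6 < 7 on the vertex set. Then K (dimension 2) consists of the simplices:

  0-simplices (8): [0], [1], [2], [3], [4], [5], [6], [7]
  1-simplices (24): (24 of them)
  2-simplices (16): [0,1,4], [0,1,5], [0,2,6], [0,2,7], [0,3,5], [0,3,7], [0,4,6], [1,2,5], [1,2,6], [1,4,7], [1,6,7], [2,4,5], [2,4,7], [3,5,6], [3,6,7], [4,5,6]

so the chain groups are C_0 ≅ Z^8, C_1 ≅ Z^24, C_2 ≅ Z^16.

∂_1: C_1 → C_0 sends each edge [p,q] (with p < q) to q − p.
This gives a 8×24 integer matrix of rank 7; reducing to Smith normal form yields diagonal entries (1,1,1,1,1,1,1).

Boundary ∂_2: C_2 → C_1 acts by ∂[p,q,r] = [q,r] − [p,r] + [p,q]. For instance
  ∂[0,3,5] = [3,5] − [0,5] + [0,3],
  ∂[0,3,7] = [3,7] − [0,7] + [0,3].
This gives a 24×16 integer matrix of rank 15; reducing to Smith normal form yields diagonal entries (1,1,1,1,1,1,1,1,1,1,1,1,1,1,1).

Now H_k = ker ∂_k / im ∂_{k+1}, so:

  H_0: rank C_0 − rank ∂_1 = 8 − 7 = 1, and the invariant factors of ∂_1 are all 1, so H_0 ≅ Z.
  H_1: rank ker ∂_1 − rank ∂_2 = (24 − 7) − 15 = 2, and the invariant factors of ∂_2 are all 1, so H_1 ≅ Z^2.
  H_2: rank ker ∂_2 − rank ∂_3 = (16 − 15) − 0 = 1, and there is no ∂_3, so H_2 ≅ Z.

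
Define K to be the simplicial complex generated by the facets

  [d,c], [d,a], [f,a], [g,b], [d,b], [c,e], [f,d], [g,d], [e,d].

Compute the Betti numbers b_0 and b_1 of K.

b_0 = 1, b_1 = 3.

We work with the vertex ordering a < b < c < d < e < f < g. The simplices of K, each written with vertices in increasing order, are:

  0-simplices (7): a, b, c, d, e, f, g
  1-simplices (9): ad, af, bd, bg, cd, ce, de, df, dg

Hence C_0 ≅ Z^7, C_1 ≅ Z^9.

The boundary map ∂_1: C_1 → C_0 maps an edge to its endpoints' difference, ∂[p,q] = q − p.
This gives a 7×9 integer matrix of rank 6; reducing to Smith normal form yields diagonal entries (1,1,1,1,1,1).

From H_k ≅ ker(∂_k) / im(∂_{k+1}) we obtain:

  H_0: rank C_0 − rank ∂_1 = 7 − 6 = 1, and the invariant factors of ∂_1 are all 1, so H_0 ≅ Z.
  H_1: rank ker ∂_1 − rank ∂_2 = (9 − 6) − 0 = 3, and there is no ∂_2, so H_1 ≅ Z^3.

As a check, the Euler characteristic is 7 − 9 = -2, which agrees with 1 − 3 = -2.
(K is a triangulation of a wedge of 3 circles.)

Hence the Betti numbers are b_0 = 1, b_1 = 3.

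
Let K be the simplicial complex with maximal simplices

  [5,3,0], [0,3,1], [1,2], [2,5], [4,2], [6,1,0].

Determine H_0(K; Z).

H_0 = Z.

Order the vertices as 0 < 1 < 2 < 3 < 4 < 5 < 6. Listing each simplex with vertices in this order, K has dimension 2 with simplices:

  0-simplices (7): [0], [1], [2], [3], [4], [5], [6]
  1-simplices (10): [0,1], [0,3], [0,5], [0,6], [1,2], [1,3], [1,6], [2,4], [2,5], [3,5]
  2-simplices (3): [0,1,3], [0,1,6], [0,3,5]

so the chain groups are C_0 ≅ Z^7, C_1 ≅ Z^10, C_2 ≅ Z^3.

∂_1: C_1 → C_0 is given by ∂[p,q] = [q] − [p]. For instance
  ∂[0,6] = [6] − [0].
The resulting 7×10 matrix has rank 6, and its Smith normal form has invariant factors (1,1,1,1,1,1).

∂_2: C_2 → C_1 maps a triangle to the signed sum of its edges. For instance
  ∂[0,3,5] = [3,5] − [0,5] + [0,3],
  ∂[0,1,6] = [1,6] − [0,6] + [0,1].
The 10×3 boundary matrix has rank 3 and Smith normal form diag(1,1,1).

From H_k ≅ ker(∂_k) / im(∂_{k+1}) we obtain:

  H_0: rank C_0 − rank ∂_1 = 7 − 6 = 1, and the invariant factors of ∂_1 are all 1, so H_0 = Z.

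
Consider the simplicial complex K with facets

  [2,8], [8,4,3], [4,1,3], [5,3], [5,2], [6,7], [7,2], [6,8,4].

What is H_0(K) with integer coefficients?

We work with the vertex ordering 1 < 2 < 3 < 4 < 5 < 6 < 7 < 8. The simplices of K, each written with vertices in increasing order, are:

  0-simplices (8): [1], [2], [3], [4], [5], [6], [7], [8]
  1-simplices (12): [1,3], [1,4], [2,5], [2,7], [2,8], [3,4], [3,5], [3,8], [4,6], [4,8], [6,7], [6,8]
  2-simplices (3): [1,3,4], [3,4,8], [4,6,8]

so the chain groups are C_0 ≅ Z^8, C_1 ≅ Z^12, C_2 ≅ Z^3.

The boundary map ∂_1: C_1 → C_0 sends each edge [p,q] (with p < q) to q − p. For instance
  ∂[2,5] = [5] − [2].
The resulting 8×12 matrix has rank 7, and its Smith normal form has invariant factors (1,1,1,1,1,1,1).

The boundary map ∂_2: C_2 → C_1 sends each 2-simplex [p,q,r] to [q,r] − [p,r] + [p,q]. For instance
  ∂[3,4,8] = [4,8] − [3,8] + [3,4],
  ∂[4,6,8] = [6,8] − [4,8] + [4,6].
This gives a 12×3 integer matrix of rank 3; reducing to Smith normal form yields diagonal entries (1,1,1).

Now H_k = ker ∂_k / im ∂_{k+1}, so:

  H_0: rank C_0 − rank ∂_1 = 8 − 7 = 1, and the invariant factors of ∂_1 are all 1, so H_0 ≅ Z.

H_0 = Z.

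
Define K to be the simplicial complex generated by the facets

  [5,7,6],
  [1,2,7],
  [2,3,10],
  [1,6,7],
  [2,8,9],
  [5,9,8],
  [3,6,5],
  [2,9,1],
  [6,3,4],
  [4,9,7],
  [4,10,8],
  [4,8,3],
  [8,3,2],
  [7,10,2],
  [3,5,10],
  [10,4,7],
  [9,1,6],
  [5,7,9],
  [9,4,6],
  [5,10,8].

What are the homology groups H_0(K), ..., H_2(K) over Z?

We work with the vertex ordering 1 < 2 < 3 < 4 < 5 < 6 < 7 < 8 < 9 < 10. The simplices of K, each written with vertices in increasing order, are:

  0-simplices (10): [1], [2], [3], [4], [5], [6], [7], [8], [9], [10]
  1-simplices (30): (30 of them)
  2-simplices (20): (20 of them)

Hence C_0 ≅ Z^10, C_1 ≅ Z^30, C_2 ≅ Z^20.

Boundary ∂_1: C_1 → C_0 sends each edge [p,q] (with p < q) to q − p. For instance
  ∂[1,6] = [6] − [1].
As a 10×30 matrix over Z this has rank 9, with invariant factors (1,1,1,1,1,1,1,1,1).

The boundary map ∂_2: C_2 → C_1 sends each 2-simplex [p,q,r] to [q,r] − [p,r] + [p,q]. For instance
  ∂[1,6,7] = [6,7] − [1,7] + [1,6],
  ∂[2,3,8] = [3,8] − [2,8] + [2,3].
The resulting 30×20 matrix has rank 20, and its Smith normal form has invariant factors (1,1,1,1,1,1,1,1,1,1,1,1,1,1,1,1,1,1,1,2).

From H_k ≅ ker(∂_k) / im(∂_{k+1}) we obtain:

  H_0: rank C_0 − rank ∂_1 = 10 − 9 = 1, and the invariant factors of ∂_1 are all 1, so H_0 ≅ Z.
  H_1: rank ker ∂_1 − rank ∂_2 = (30 − 9) − 20 = 1, and ∂_2 has invariant factor 2 > 1, so H_1 ≅ Z ⊕ Z_2.
  H_2: rank ker ∂_2 − rank ∂_3 = (20 − 20) − 0 = 0, and there is no ∂_3, so H_2 ≅ 0.

H_0 = Z,  H_1 = Z ⊕ Z_2,  H_2 = 0.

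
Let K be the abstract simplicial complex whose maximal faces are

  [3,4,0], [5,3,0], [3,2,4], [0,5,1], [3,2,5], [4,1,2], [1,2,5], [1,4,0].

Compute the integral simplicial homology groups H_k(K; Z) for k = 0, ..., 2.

H_0 = Z,  H_1 = 0,  H_2 = Z.

K has 6 vertices, 12 edges, 8 triangles.
rank ∂_0 = 0, rank ∂_1 = 5 ⇒ b_0 = 6 − 0 − 5 = 1; all invariant factors of ∂_1 are 1 so no torsion. So H_0 ≅ Z.
rank ∂_1 = 5, rank ∂_2 = 7 ⇒ b_1 = 12 − 5 − 7 = 0; all invariant factors of ∂_2 are 1 so no torsion. So H_1 ≅ 0.
rank ∂_2 = 7, rank ∂_3 = 0 ⇒ b_2 = 8 − 7 − 0 = 1. So H_2 ≅ Z.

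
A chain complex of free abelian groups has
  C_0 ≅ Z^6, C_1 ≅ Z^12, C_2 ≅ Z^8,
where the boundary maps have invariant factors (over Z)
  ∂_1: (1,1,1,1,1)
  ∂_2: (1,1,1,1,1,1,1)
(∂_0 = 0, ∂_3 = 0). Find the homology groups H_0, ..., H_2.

H_0 ≅ Z,  H_1 = 0,  H_2 ≅ Z.

H_0: b_0 = 6 − 0 − 5 = 1; torsion from ∂_1 factors > 1: none. So H_0 ≅ Z.
H_1: b_1 = 12 − 5 − 7 = 0; torsion from ∂_2 factors > 1: none. So H_1 ≅ 0.
H_2: b_2 = 8 − 7 − 0 = 1; torsion from ∂_3 factors > 1: none. So H_2 ≅ Z.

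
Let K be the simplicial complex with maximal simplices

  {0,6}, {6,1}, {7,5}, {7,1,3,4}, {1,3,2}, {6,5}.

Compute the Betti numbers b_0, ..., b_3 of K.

Order the vertices as 0 < 1 < 2 < 3 < 4 < 5 < 6 < 7. Listing each simplex with vertices in this order, K has dimension 3 with simplices:

  0-simplices (8): [0], [1], [2], [3], [4], [5], [6], [7]
  1-simplices (12): [0,6], [1,2], [1,3], [1,4], [1,6], [1,7], [2,3], [3,4], [3,7], [4,7], [5,6], [5,7]
  2-simplices (5): [1,2,3], [1,3,4], [1,3,7], [1,4,7], [3,4,7]
  3-simplices (1): [1,3,4,7]

giving chain groups C_0 ≅ Z^8, C_1 ≅ Z^12, C_2 ≅ Z^5, C_3 ≅ Z^1.

The boundary map ∂_1: C_1 → C_0 maps an edge to its endpoints' difference, ∂[p,q] = q − p. For instance
  ∂[3,4] = [4] − [3].
As a 8×12 matrix over Z this has rank 7, with invariant factors (1,1,1,1,1,1,1).

The boundary map ∂_2: C_2 → C_1 acts by ∂[p,q,r] = [q,r] − [p,r] + [p,q]. For instance
  ∂[3,4,7] = [4,7] − [3,7] + [3,4],
  ∂[1,2,3] = [2,3] − [1,3] + [1,2].
The resulting 12×5 matrix has rank 4, and its Smith normal form has invariant factors (1,1,1,1).

The boundary map ∂_3: C_3 → C_2 sends each 3-simplex σ to the alternating sum Σ_i (−1)^i (σ with its i-th vertex removed). For instance
  ∂[1,3,4,7] = [3,4,7] − [1,4,7] + [1,3,7] − [1,3,4].
This gives a 5×1 integer matrix of rank 1; reducing to Smith normal form yields diagonal entries (1).

Now H_k = ker ∂_k / im ∂_{k+1}, so:

  H_0: rank C_0 − rank ∂_1 = 8 − 7 = 1, and the invariant factors of ∂_1 are all 1, so H_0 ≅ Z.
  H_1: rank ker ∂_1 − rank ∂_2 = (12 − 7) − 4 = 1, and the invariant factors of ∂_2 are all 1, so H_1 ≅ Z.
  H_2: rank ker ∂_2 − rank ∂_3 = (5 − 4) − 1 = 0, and the invariant factors of ∂_3 are all 1, so H_2 ≅ 0.
  H_3: rank ker ∂_3 − rank ∂_4 = (1 − 1) − 0 = 0, and there is no ∂_4, so H_3 ≅ 0.

Hence the Betti numbers are b_0 = 1, b_1 = 1, b_2 = 0, b_3 = 0.

b_0 = 1, b_1 = 1, b_2 = 0, b_3 = 0.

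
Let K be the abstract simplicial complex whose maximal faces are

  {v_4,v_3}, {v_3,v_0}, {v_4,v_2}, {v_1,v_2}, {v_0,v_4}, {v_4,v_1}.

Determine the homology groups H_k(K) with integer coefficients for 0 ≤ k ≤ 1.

H_0 ≅ Z,  H_1 ≅ Z^2.

K has 5 vertices, 6 edges.
rank ∂_0 = 0, rank ∂_1 = 4 ⇒ b_0 = 5 − 0 − 4 = 1; all invariant factors of ∂_1 are 1 so no torsion. So H_0 ≅ Z.
rank ∂_1 = 4, rank ∂_2 = 0 ⇒ b_1 = 6 − 4 − 0 = 2. So H_1 ≅ Z^2.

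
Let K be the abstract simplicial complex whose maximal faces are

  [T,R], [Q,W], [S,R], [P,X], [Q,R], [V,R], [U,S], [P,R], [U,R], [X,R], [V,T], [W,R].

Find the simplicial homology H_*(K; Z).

H_0 ≅ Z,  H_1 ≅ Z^4.

We work with the vertex ordering P < Q < R < S < T < U < V < W < X. The simplices of K, each written with vertices in increasing order, are:

  0-simplices (9): P, Q, R, S, T, U, V, W, X
  1-simplices (12): PR, PX, QR, QW, RS, RT, RU, RV, RW, RX, SU, TV

so the chain groups are C_0 ≅ Z^9, C_1 ≅ Z^12.

Boundary ∂_1: C_1 → C_0 sends each edge [p,q] (with p < q) to q − p. For instance
  ∂RT = T − R.
The resulting 9×12 matrix has rank 8, and its Smith normal form has invariant factors (1,1,1,1,1,1,1,1).

Now H_k = ker ∂_k / im ∂_{k+1}, so:

  H_0: rank C_0 − rank ∂_1 = 9 − 8 = 1, and the invariant factors of ∂_1 are all 1, so H_0 = Z.
  H_1: rank ker ∂_1 − rank ∂_2 = (12 − 8) − 0 = 4, and there is no ∂_2, so H_1 = Z^4.

(K is a triangulation of a wedge of 4 circles.)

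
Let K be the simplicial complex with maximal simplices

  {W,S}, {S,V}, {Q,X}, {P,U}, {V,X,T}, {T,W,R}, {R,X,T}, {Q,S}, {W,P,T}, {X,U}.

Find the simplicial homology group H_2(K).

H_2 ≅ 0.

Fix the vertex order P < Q < R < S < T < U < V < W < X and write every simplex with vertices in increasing order. Then dim K = 2 and the simplices of K are:

  0-simplices (9): P, Q, R, S, T, U, V, W, X
  1-simplices (15): PT, PU, PW, QS, QX, RT, RW, RX, SV, SW, TV, TW, TX, UX, VX
  2-simplices (4): PTW, RTW, RTX, TVX

giving chain groups C_0 ≅ Z^9, C_1 ≅ Z^15, C_2 ≅ Z^4.

Boundary ∂_1: C_1 → C_0 sends each edge [p,q] (with p < q) to q − p. For instance
  ∂RX = X − R.
The 9×15 boundary matrix has rank 8 and Smith normal form diag(1,1,1,1,1,1,1,1).

The boundary map ∂_2: C_2 → C_1 maps a triangle to the signed sum of its edges. For instance
  ∂TVX = VX − TX + TV,
  ∂RTX = TX − RX + RT.
As a 15×4 matrix over Z this has rank 4, with invariant factors (1,1,1,1).

Now H_k = ker ∂_k / im ∂_{k+1}, so:

  H_2: rank ker ∂_2 − rank ∂_3 = (4 − 4) − 0 = 0, and there is no ∂_3, so H_2 ≅ 0.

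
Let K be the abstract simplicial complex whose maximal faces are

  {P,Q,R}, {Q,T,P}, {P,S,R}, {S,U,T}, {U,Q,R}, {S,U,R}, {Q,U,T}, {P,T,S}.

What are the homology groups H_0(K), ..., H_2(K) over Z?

K has 6 vertices, 12 edges, 8 triangles.
rank ∂_0 = 0, rank ∂_1 = 5 ⇒ b_0 = 6 − 0 − 5 = 1; all invariant factors of ∂_1 are 1 so no torsion. So H_0 ≅ Z.
rank ∂_1 = 5, rank ∂_2 = 7 ⇒ b_1 = 12 − 5 − 7 = 0; all invariant factors of ∂_2 are 1 so no torsion. So H_1 ≅ 0.
rank ∂_2 = 7, rank ∂_3 = 0 ⇒ b_2 = 8 − 7 − 0 = 1. So H_2 ≅ Z.

H_0 ≅ Z,  H_1 = 0,  H_2 ≅ Z.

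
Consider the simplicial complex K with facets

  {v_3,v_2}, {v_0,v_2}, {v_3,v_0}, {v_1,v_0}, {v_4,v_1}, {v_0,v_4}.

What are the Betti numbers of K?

b_0 = 1, b_1 = 2.

Order the vertices as v_0 < v_1 < v_2 < v_3 < v_4. Listing each simplex with vertices in this order, K has dimension 1 with simplices:

  0-simplices (5): [v_0], [v_1], [v_2], [v_3], [v_4]
  1-simplices (6): [v_0,v_1], [v_0,v_2], [v_0,v_3], [v_0,v_4], [v_1,v_4], [v_2,v_3]

so the chain groups are C_0 ≅ Z^5, C_1 ≅ Z^6.

Boundary ∂_1: C_1 → C_0 maps an edge to its endpoints' difference, ∂[p,q] = q − p. For instance
  ∂[v_0,v_3] = [v_3] − [v_0].
The 5×6 boundary matrix has rank 4 and Smith normal form diag(1,1,1,1).

Now H_k = ker ∂_k / im ∂_{k+1}, so:

  H_0: rank C_0 − rank ∂_1 = 5 − 4 = 1, and the invariant factors of ∂_1 are all 1, so H_0 = Z.
  H_1: rank ker ∂_1 − rank ∂_2 = (6 − 4) − 0 = 2, and there is no ∂_2, so H_1 = Z^2.

(K is a triangulation of a wedge of 2 circles.)

Hence the Betti numbers are b_0 = 1, b_1 = 2.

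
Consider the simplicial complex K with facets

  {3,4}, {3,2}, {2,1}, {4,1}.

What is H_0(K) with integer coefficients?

H_0 ≅ Z.

Order the vertices as 1 < 2 < 3 < 4. Listing each simplex with vertices in this order, K has dimension 1 with simplices:

  0-simplices (4): [1], [2], [3], [4]
  1-simplices (4): [1,2], [1,4], [2,3], [3,4]

Hence C_0 ≅ Z^4, C_1 ≅ Z^4.

Boundary ∂_1: C_1 → C_0 maps an edge to its endpoints' difference, ∂[p,q] = q − p. For instance
  ∂[2,3] = [3] − [2].
This gives a 4×4 integer matrix of rank 3; reducing to Smith normal form yields diagonal entries (1,1,1).

Computing H_k = (kernel of ∂_k) / (image of ∂_{k+1}):

  H_0: rank C_0 − rank ∂_1 = 4 − 3 = 1, and the invariant factors of ∂_1 are all 1, so H_0 ≅ Z.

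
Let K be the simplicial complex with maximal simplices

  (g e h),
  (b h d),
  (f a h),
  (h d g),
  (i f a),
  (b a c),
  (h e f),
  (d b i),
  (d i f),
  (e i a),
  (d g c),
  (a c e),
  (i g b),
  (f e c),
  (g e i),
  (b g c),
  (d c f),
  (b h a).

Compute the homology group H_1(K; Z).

H_1 ≅ Z ⊕ Z/2.

Fix the vertex order a < b < c < d < e < f < g < h < i and write every simplex with vertices in increasing order. Then dim K = 2 and the simplices of K are:

  0-simplices (9): a, b, c, d, e, f, g, h, i
  1-simplices (27): ab, ac, ae, af, ah, ai, bc, bd, bg, bh, bi, cd, ce, cf, cg, df, dg, dh, di, ef, eg, eh, ei, fh, fi, gh, gi
  2-simplices (18): abc, abh, ace, aei, afh, afi, bcg, bdh, bdi, bgi, cdf, cdg, cef, dfi, dgh, efh, egh, egi

Hence C_0 ≅ Z^9, C_1 ≅ Z^27, C_2 ≅ Z^18.

The boundary map ∂_1: C_1 → C_0 sends each edge [p,q] (with p < q) to q − p. For instance
  ∂ai = i − a.
As a 9×27 matrix over Z this has rank 8, with invariant factors (1,1,1,1,1,1,1,1).

∂_2: C_2 → C_1 acts by ∂[p,q,r] = [q,r] − [p,r] + [p,q]. For instance
  ∂dfi = fi − di + df,
  ∂abc = bc − ac + ab.
This gives a 27×18 integer matrix of rank 18; reducing to Smith normal form yields diagonal entries (1,1,1,1,1,1,1,1,1,1,1,1,1,1,1,1,1,2).

From H_k ≅ ker(∂_k) / im(∂_{k+1}) we obtain:

  H_1: rank ker ∂_1 − rank ∂_2 = (27 − 8) − 18 = 1, and ∂_2 has invariant factor 2 > 1, so H_1 ≅ Z ⊕ Z/2.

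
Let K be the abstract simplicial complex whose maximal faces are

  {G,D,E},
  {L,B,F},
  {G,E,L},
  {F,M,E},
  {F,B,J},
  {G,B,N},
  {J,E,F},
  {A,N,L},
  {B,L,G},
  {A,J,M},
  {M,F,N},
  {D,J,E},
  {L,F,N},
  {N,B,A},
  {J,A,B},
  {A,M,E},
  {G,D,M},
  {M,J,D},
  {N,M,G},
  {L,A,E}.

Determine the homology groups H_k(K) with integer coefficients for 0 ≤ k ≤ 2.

Take the total order A < B < D < E < F < G < J < L < M < N on the vertex set. Then K (dimension 2) consists of the simplices:

  0-simplices (10): A, B, D, E, F, G, J, L, M, N
  1-simplices (30): AB, AE, AJ, AL, AM, AN, BF, BG, BJ, BL, BN, DE, DG, DJ, DM, EF, EG, EJ, EL, EM, FJ, FL, FM, FN, GL, GM, GN, JM, LN, MN
  2-simplices (20): ABJ, ABN, AEL, AEM, AJM, ALN, BFJ, BFL, BGL, BGN, DEG, DEJ, DGM, DJM, EFJ, EFM, EGL, FLN, FMN, GMN

Hence C_0 ≅ Z^10, C_1 ≅ Z^30, C_2 ≅ Z^20.

∂_1: C_1 → C_0 maps an edge to its endpoints' difference, ∂[p,q] = q − p.
As a 10×30 matrix over Z this has rank 9, with invariant factors (1,1,1,1,1,1,1,1,1).

∂_2: C_2 → C_1 maps a triangle to the signed sum of its edges. For instance
  ∂AJM = JM − AM + AJ,
  ∂GMN = MN − GN + GM.
The resulting 30×20 matrix has rank 20, and its Smith normal form has invariant factors (1,1,1,1,1,1,1,1,1,1,1,1,1,1,1,1,1,1,1,2).

Now H_k = ker ∂_k / im ∂_{k+1}, so:

  H_0: rank C_0 − rank ∂_1 = 10 − 9 = 1, and the invariant factors of ∂_1 are all 1, so H_0 = Z.
  H_1: rank ker ∂_1 − rank ∂_2 = (30 − 9) − 20 = 1, and ∂_2 has invariant factor 2 > 1, so H_1 = Z ⊕ Z/2.
  H_2: rank ker ∂_2 − rank ∂_3 = (20 − 20) − 0 = 0, and there is no ∂_3, so H_2 = 0.

H_0 ≅ Z,  H_1 ≅ Z ⊕ Z/2,  H_2 = 0.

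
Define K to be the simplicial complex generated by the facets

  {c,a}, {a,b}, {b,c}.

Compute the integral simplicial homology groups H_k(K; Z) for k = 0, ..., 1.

H_0 ≅ Z,  H_1 ≅ Z.

Fix the vertex order a < b < c and write every simplex with vertices in increasing order. Then dim K = 1 and the simplices of K are:

  0-simplices (3): a, b, c
  1-simplices (3): ab, ac, bc

giving chain groups C_0 ≅ Z^3, C_1 ≅ Z^3.

Boundary ∂_1: C_1 → C_0 maps an edge to its endpoints' difference, ∂[p,q] = q − p. For instance
  ∂ab = b − a.
As a 3×3 matrix over Z this has rank 2, with invariant factors (1,1).

Now H_k = ker ∂_k / im ∂_{k+1}, so:

  H_0: rank C_0 − rank ∂_1 = 3 − 2 = 1, and the invariant factors of ∂_1 are all 1, so H_0 = Z.
  H_1: rank ker ∂_1 − rank ∂_2 = (3 − 2) − 0 = 1, and there is no ∂_2, so H_1 = Z.

As a check, the Euler characteristic is 3 − 3 = 0, which agrees with 1 − 1 = 0.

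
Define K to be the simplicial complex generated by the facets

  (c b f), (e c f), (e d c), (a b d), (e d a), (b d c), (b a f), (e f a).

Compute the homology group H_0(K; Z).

H_0 ≅ Z.

Take the total order a < b < c < d < e < f on the vertex set. Then K (dimension 2) consists of the simplices:

  0-simplices (6): a, b, c, d, e, f
  1-simplices (12): ab, ad, ae, af, bc, bd, bf, cd, ce, cf, de, ef
  2-simplices (8): abd, abf, ade, aef, bcd, bcf, cde, cef

giving chain groups C_0 ≅ Z^6, C_1 ≅ Z^12, C_2 ≅ Z^8.

The boundary map ∂_1: C_1 → C_0 is given by ∂[p,q] = [q] − [p]. For instance
  ∂ef = f − e.
This gives a 6×12 integer matrix of rank 5; reducing to Smith normal form yields diagonal entries (1,1,1,1,1).

The boundary map ∂_2: C_2 → C_1 maps a triangle to the signed sum of its edges. For instance
  ∂aef = ef − af + ae,
  ∂abd = bd − ad + ab.
This gives a 12×8 integer matrix of rank 7; reducing to Smith normal form yields diagonal entries (1,1,1,1,1,1,1).

From H_k ≅ ker(∂_k) / im(∂_{k+1}) we obtain:

  H_0: rank C_0 − rank ∂_1 = 6 − 5 = 1, and the invariant factors of ∂_1 are all 1, so H_0 = Z.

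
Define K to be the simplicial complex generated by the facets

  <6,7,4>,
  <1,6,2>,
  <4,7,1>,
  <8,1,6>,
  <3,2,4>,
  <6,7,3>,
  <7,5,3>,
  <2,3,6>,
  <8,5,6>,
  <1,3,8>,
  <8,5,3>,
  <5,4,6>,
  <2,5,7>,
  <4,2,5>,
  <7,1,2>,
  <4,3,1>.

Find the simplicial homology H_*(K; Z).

H_0 = Z,  H_1 = Z^2,  H_2 = Z.

Fix the vertex order 1 < 2 < 3 < 4 < 5 < 6 < 7 < 8 and write every simplex with vertices in increasing order. Then dim K = 2 and the simplices of K are:

  0-simplices (8): [1], [2], [3], [4], [5], [6], [7], [8]
  1-simplices (24): (24 of them)
  2-simplices (16): [1,2,6], [1,2,7], [1,3,4], [1,3,8], [1,4,7], [1,6,8], [2,3,4], [2,3,6], [2,4,5], [2,5,7], [3,5,7], [3,5,8], [3,6,7], [4,5,6], [4,6,7], [5,6,8]

giving chain groups C_0 ≅ Z^8, C_1 ≅ Z^24, C_2 ≅ Z^16.

The boundary map ∂_1: C_1 → C_0 is given by ∂[p,q] = [q] − [p].
As a 8×24 matrix over Z this has rank 7, with invariant factors (1,1,1,1,1,1,1).

The boundary map ∂_2: C_2 → C_1 maps a triangle to the signed sum of its edges. For instance
  ∂[4,5,6] = [5,6] − [4,6] + [4,5],
  ∂[3,5,8] = [5,8] − [3,8] + [3,5].
The 24×16 boundary matrix has rank 15 and Smith normal form diag(1,1,1,1,1,1,1,1,1,1,1,1,1,1,1).

Now H_k = ker ∂_k / im ∂_{k+1}, so:

  H_0: rank C_0 − rank ∂_1 = 8 − 7 = 1, and the invariant factors of ∂_1 are all 1, so H_0 = Z.
  H_1: rank ker ∂_1 − rank ∂_2 = (24 − 7) − 15 = 2, and the invariant factors of ∂_2 are all 1, so H_1 = Z^2.
  H_2: rank ker ∂_2 − rank ∂_3 = (16 − 15) − 0 = 1, and there is no ∂_3, so H_2 = Z.

As a check, the Euler characteristic is 8 − 24 + 16 = 0, which agrees with 1 − 2 + 1 = 0.
(K is a triangulation of the torus T^2.)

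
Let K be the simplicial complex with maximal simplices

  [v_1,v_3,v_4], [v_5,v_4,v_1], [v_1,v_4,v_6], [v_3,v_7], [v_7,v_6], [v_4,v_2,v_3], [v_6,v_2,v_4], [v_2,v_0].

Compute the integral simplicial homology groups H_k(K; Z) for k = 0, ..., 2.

H_0 = Z,  H_1 = Z,  H_2 = 0.

K has 8 vertices, 13 edges, 5 triangles.
rank ∂_0 = 0, rank ∂_1 = 7 ⇒ b_0 = 8 − 0 − 7 = 1; all invariant factors of ∂_1 are 1 so no torsion. So H_0 = Z.
rank ∂_1 = 7, rank ∂_2 = 5 ⇒ b_1 = 13 − 7 − 5 = 1; all invariant factors of ∂_2 are 1 so no torsion. So H_1 = Z.
rank ∂_2 = 5, rank ∂_3 = 0 ⇒ b_2 = 5 − 5 − 0 = 0. So H_2 = 0.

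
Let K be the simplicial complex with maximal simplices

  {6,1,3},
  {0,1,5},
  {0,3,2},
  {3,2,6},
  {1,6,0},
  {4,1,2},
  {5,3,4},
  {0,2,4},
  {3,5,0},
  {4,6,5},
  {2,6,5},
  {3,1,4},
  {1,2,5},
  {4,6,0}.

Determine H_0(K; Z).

K has 7 vertices, 21 edges, 14 triangles.
rank ∂_0 = 0, rank ∂_1 = 6 ⇒ b_0 = 7 − 0 − 6 = 1; all invariant factors of ∂_1 are 1 so no torsion. So H_0 = Z.

H_0 = Z.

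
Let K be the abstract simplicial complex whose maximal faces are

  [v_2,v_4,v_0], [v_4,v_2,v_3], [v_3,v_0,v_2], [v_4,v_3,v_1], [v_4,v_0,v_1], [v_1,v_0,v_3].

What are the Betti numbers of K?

b_0 = 1, b_1 = 0, b_2 = 1.

We work with the vertex ordering v_0 < v_1 < v_2 < v_3 < v_4. The simplices of K, each written with vertices in increasing order, are:

  0-simplices (5): [v_0], [v_1], [v_2], [v_3], [v_4]
  1-simplices (9): [v_0,v_1], [v_0,v_2], [v_0,v_3], [v_0,v_4], [v_1,v_3], [v_1,v_4], [v_2,v_3], [v_2,v_4], [v_3,v_4]
  2-simplices (6): [v_0,v_1,v_3], [v_0,v_1,v_4], [v_0,v_2,v_3], [v_0,v_2,v_4], [v_1,v_3,v_4], [v_2,v_3,v_4]

Hence C_0 ≅ Z^5, C_1 ≅ Z^9, C_2 ≅ Z^6.

Boundary ∂_1: C_1 → C_0 is given by ∂[p,q] = [q] − [p]. For instance
  ∂[v_2,v_4] = [v_4] − [v_2].
The 5×9 boundary matrix has rank 4 and Smith normal form diag(1,1,1,1).

∂_2: C_2 → C_1 acts by ∂[p,q,r] = [q,r] − [p,r] + [p,q]. For instance
  ∂[v_0,v_2,v_4] = [v_2,v_4] − [v_0,v_4] + [v_0,v_2],
  ∂[v_1,v_3,v_4] = [v_3,v_4] − [v_1,v_4] + [v_1,v_3].
As a 9×6 matrix over Z this has rank 5, with invariant factors (1,1,1,1,1).

From H_k ≅ ker(∂_k) / im(∂_{k+1}) we obtain:

  H_0: rank C_0 − rank ∂_1 = 5 − 4 = 1, and the invariant factors of ∂_1 are all 1, so H_0 = Z.
  H_1: rank ker ∂_1 − rank ∂_2 = (9 − 4) − 5 = 0, and the invariant factors of ∂_2 are all 1, so H_1 = 0.
  H_2: rank ker ∂_2 − rank ∂_3 = (6 − 5) − 0 = 1, and there is no ∂_3, so H_2 = Z.

Hence the Betti numbers are b_0 = 1, b_1 = 0, b_2 = 1.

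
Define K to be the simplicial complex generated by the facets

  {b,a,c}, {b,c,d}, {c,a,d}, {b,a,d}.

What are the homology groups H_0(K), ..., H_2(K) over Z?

K has 4 vertices, 6 edges, 4 triangles.
rank ∂_0 = 0, rank ∂_1 = 3 ⇒ b_0 = 4 − 0 − 3 = 1; all invariant factors of ∂_1 are 1 so no torsion. So H_0 ≅ Z.
rank ∂_1 = 3, rank ∂_2 = 3 ⇒ b_1 = 6 − 3 − 3 = 0; all invariant factors of ∂_2 are 1 so no torsion. So H_1 ≅ 0.
rank ∂_2 = 3, rank ∂_3 = 0 ⇒ b_2 = 4 − 3 − 0 = 1. So H_2 ≅ Z.

H_0 ≅ Z,  H_1 = 0,  H_2 ≅ Z.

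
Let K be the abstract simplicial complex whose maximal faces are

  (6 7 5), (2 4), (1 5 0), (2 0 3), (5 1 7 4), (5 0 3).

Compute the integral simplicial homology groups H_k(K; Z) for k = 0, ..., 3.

Order the vertices as 0 < 1 < 2 < 3 < 4 < 5 < 6 < 7. Listing each simplex with vertices in this order, K has dimension 3 with simplices:

  0-simplices (8): [0], [1], [2], [3], [4], [5], [6], [7]
  1-simplices (15): [0,1], [0,2], [0,3], [0,5], [1,4], [1,5], [1,7], [2,3], [2,4], [3,5], [4,5], [4,7], [5,6], [5,7], [6,7]
  2-simplices (8): [0,1,5], [0,2,3], [0,3,5], [1,4,5], [1,4,7], [1,5,7], [4,5,7], [5,6,7]
  3-simplices (1): [1,4,5,7]

Hence C_0 ≅ Z^8, C_1 ≅ Z^15, C_2 ≅ Z^8, C_3 ≅ Z^1.

Boundary ∂_1: C_1 → C_0 maps an edge to its endpoints' difference, ∂[p,q] = q − p. For instance
  ∂[0,5] = [5] − [0].
As a 8×15 matrix over Z this has rank 7, with invariant factors (1,1,1,1,1,1,1).

The boundary map ∂_2: C_2 → C_1 maps a triangle to the signed sum of its edges. For instance
  ∂[0,1,5] = [1,5] − [0,5] + [0,1],
  ∂[1,4,5] = [4,5] − [1,5] + [1,4].
The resulting 15×8 matrix has rank 7, and its Smith normal form has invariant factors (1,1,1,1,1,1,1).

∂_3: C_3 → C_2 sends each 3-simplex σ to the alternating sum Σ_i (−1)^i (σ with its i-th vertex removed). For instance
  ∂[1,4,5,7] = [4,5,7] − [1,5,7] + [1,4,7] − [1,4,5].
The 8×1 boundary matrix has rank 1 and Smith normal form diag(1).

Reading off H_k = ker ∂_k / im ∂_{k+1}:

  H_0: rank C_0 − rank ∂_1 = 8 − 7 = 1, and the invariant factors of ∂_1 are all 1, so H_0 = Z.
  H_1: rank ker ∂_1 − rank ∂_2 = (15 − 7) − 7 = 1, and the invariant factors of ∂_2 are all 1, so H_1 = Z.
  H_2: rank ker ∂_2 − rank ∂_3 = (8 − 7) − 1 = 0, and the invariant factors of ∂_3 are all 1, so H_2 = 0.
  H_3: rank ker ∂_3 − rank ∂_4 = (1 − 1) − 0 = 0, and there is no ∂_4, so H_3 = 0.

H_0 ≅ Z,  H_1 ≅ Z,  H_2 = 0,  H_3 = 0.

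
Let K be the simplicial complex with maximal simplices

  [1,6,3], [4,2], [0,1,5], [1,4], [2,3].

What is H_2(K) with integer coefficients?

K has 7 vertices, 9 edges, 2 triangles.
rank ∂_2 = 2, rank ∂_3 = 0 ⇒ b_2 = 2 − 2 − 0 = 0. So H_2 ≅ 0.

H_2 ≅ 0.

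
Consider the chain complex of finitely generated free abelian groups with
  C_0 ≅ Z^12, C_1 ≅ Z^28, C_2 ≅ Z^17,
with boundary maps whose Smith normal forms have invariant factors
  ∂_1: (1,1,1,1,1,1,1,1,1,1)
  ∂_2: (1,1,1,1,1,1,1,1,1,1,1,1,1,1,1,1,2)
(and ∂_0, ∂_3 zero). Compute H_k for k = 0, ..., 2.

H_0: b_0 = 12 − 0 − 10 = 2; torsion from ∂_1 factors > 1: none. So H_0 = Z^2.
H_1: b_1 = 28 − 10 − 17 = 1; torsion from ∂_2 factors > 1: [2]. So H_1 = Z × Z/2.
H_2: b_2 = 17 − 17 − 0 = 0; torsion from ∂_3 factors > 1: none. So H_2 = 0.

H_0 = Z^2,  H_1 = Z × Z/2,  H_2 = 0.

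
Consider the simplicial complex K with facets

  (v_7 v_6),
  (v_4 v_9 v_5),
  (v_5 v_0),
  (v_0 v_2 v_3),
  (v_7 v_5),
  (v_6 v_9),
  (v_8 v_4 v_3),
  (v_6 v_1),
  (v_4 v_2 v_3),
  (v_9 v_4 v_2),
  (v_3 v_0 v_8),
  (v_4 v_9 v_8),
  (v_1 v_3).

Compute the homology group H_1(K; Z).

H_1 ≅ Z^3.

Fix the vertex order v_0 < v_1 < v_2 < v_3 < v_4 < v_5 < v_6 < v_7 < v_8 < v_9 and write every simplex with vertices in increasing order. Then dim K = 2 and the simplices of K are:

  0-simplices (10): [v_0], [v_1], [v_2], [v_3], [v_4], [v_5], [v_6], [v_7], [v_8], [v_9]
  1-simplices (19): (19 of them)
  2-simplices (7): [v_0,v_2,v_3], [v_0,v_3,v_8], [v_2,v_3,v_4], [v_2,v_4,v_9], [v_3,v_4,v_8], [v_4,v_5,v_9], [v_4,v_8,v_9]

so the chain groups are C_0 ≅ Z^10, C_1 ≅ Z^19, C_2 ≅ Z^7.

Boundary ∂_1: C_1 → C_0 is given by ∂[p,q] = [q] − [p].
The 10×19 boundary matrix has rank 9 and Smith normal form diag(1,1,1,1,1,1,1,1,1).

Boundary ∂_2: C_2 → C_1 sends each 2-simplex [p,q,r] to [q,r] − [p,r] + [p,q]. For instance
  ∂[v_0,v_2,v_3] = [v_2,v_3] − [v_0,v_3] + [v_0,v_2],
  ∂[v_2,v_3,v_4] = [v_3,v_4] − [v_2,v_4] + [v_2,v_3].
The resulting 19×7 matrix has rank 7, and its Smith normal form has invariant factors (1,1,1,1,1,1,1).

From H_k ≅ ker(∂_k) / im(∂_{k+1}) we obtain:

  H_1: rank ker ∂_1 − rank ∂_2 = (19 − 9) − 7 = 3, and the invariant factors of ∂_2 are all 1, so H_1 ≅ Z^3.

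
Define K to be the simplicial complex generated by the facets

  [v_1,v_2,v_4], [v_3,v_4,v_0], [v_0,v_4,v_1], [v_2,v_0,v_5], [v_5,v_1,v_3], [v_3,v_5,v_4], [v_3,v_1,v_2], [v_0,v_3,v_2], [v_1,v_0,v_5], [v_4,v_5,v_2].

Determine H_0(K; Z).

H_0 ≅ Z.

Order the vertices as v_0 < v_1 < v_2 < v_3 < v_4 < v_5. Listing each simplex with vertices in this order, K has dimension 2 with simplices:

  0-simplices (6): [v_0], [v_1], [v_2], [v_3], [v_4], [v_5]
  1-simplices (15): (15 of them)
  2-simplices (10): [v_0,v_1,v_4], [v_0,v_1,v_5], [v_0,v_2,v_3], [v_0,v_2,v_5], [v_0,v_3,v_4], [v_1,v_2,v_3], [v_1,v_2,v_4], [v_1,v_3,v_5], [v_2,v_4,v_5], [v_3,v_4,v_5]

giving chain groups C_0 ≅ Z^6, C_1 ≅ Z^15, C_2 ≅ Z^10.

∂_1: C_1 → C_0 is given by ∂[p,q] = [q] − [p].
As a 6×15 matrix over Z this has rank 5, with invariant factors (1,1,1,1,1).

Boundary ∂_2: C_2 → C_1 maps a triangle to the signed sum of its edges. For instance
  ∂[v_1,v_2,v_3] = [v_2,v_3] − [v_1,v_3] + [v_1,v_2],
  ∂[v_1,v_2,v_4] = [v_2,v_4] − [v_1,v_4] + [v_1,v_2].
This gives a 15×10 integer matrix of rank 10; reducing to Smith normal form yields diagonal entries (1,1,1,1,1,1,1,1,1,2).

From H_k ≅ ker(∂_k) / im(∂_{k+1}) we obtain:

  H_0: rank C_0 − rank ∂_1 = 6 − 5 = 1, and the invariant factors of ∂_1 are all 1, so H_0 = Z.

(K is a triangulation of the real projective plane RP^2.)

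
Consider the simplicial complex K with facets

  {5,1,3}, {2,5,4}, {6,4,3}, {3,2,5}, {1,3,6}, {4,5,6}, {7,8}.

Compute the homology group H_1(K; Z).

Fix the vertex order 1 < 2 < 3 < 4 < 5 < 6 < 7 < 8 and write every simplex with vertices in increasing order. Then dim K = 2 and the simplices of K are:

  0-simplices (8): [1], [2], [3], [4], [5], [6], [7], [8]
  1-simplices (13): [1,3], [1,5], [1,6], [2,3], [2,4], [2,5], [3,4], [3,5], [3,6], [4,5], [4,6], [5,6], [7,8]
  2-simplices (6): [1,3,5], [1,3,6], [2,3,5], [2,4,5], [3,4,6], [4,5,6]

so the chain groups are C_0 ≅ Z^8, C_1 ≅ Z^13, C_2 ≅ Z^6.

The boundary map ∂_1: C_1 → C_0 sends each edge [p,q] (with p < q) to q − p.
The resulting 8×13 matrix has rank 6, and its Smith normal form has invariant factors (1,1,1,1,1,1).

The boundary map ∂_2: C_2 → C_1 maps a triangle to the signed sum of its edges. For instance
  ∂[2,4,5] = [4,5] − [2,5] + [2,4],
  ∂[2,3,5] = [3,5] − [2,5] + [2,3].
The resulting 13×6 matrix has rank 6, and its Smith normal form has invariant factors (1,1,1,1,1,1).

Now H_k = ker ∂_k / im ∂_{k+1}, so:

  H_1: rank ker ∂_1 − rank ∂_2 = (13 − 6) − 6 = 1, and the invariant factors of ∂_2 are all 1, so H_1 ≅ Z.

H_1 = Z.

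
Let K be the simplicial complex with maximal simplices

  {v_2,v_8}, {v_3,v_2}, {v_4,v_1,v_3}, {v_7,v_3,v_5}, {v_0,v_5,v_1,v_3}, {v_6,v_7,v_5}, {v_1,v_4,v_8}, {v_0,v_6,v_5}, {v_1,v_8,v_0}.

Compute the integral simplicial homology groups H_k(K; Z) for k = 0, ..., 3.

H_0 ≅ Z,  H_1 ≅ Z,  H_2 = 0,  H_3 = 0.

We work with the vertex ordering v_0 < v_1 < v_2 < v_3 < v_4 < v_5 < v_6 < v_7 < v_8. The simplices of K, each written with vertices in increasing order, are:

  0-simplices (9): [v_0], [v_1], [v_2], [v_3], [v_4], [v_5], [v_6], [v_7], [v_8]
  1-simplices (18): (18 of them)
  2-simplices (10): [v_0,v_1,v_3], [v_0,v_1,v_5], [v_0,v_1,v_8], [v_0,v_3,v_5], [v_0,v_5,v_6], [v_1,v_3,v_4], [v_1,v_3,v_5], [v_1,v_4,v_8], [v_3,v_5,v_7], [v_5,v_6,v_7]
  3-simplices (1): [v_0,v_1,v_3,v_5]

giving chain groups C_0 ≅ Z^9, C_1 ≅ Z^18, C_2 ≅ Z^10, C_3 ≅ Z^1.

The boundary map ∂_1: C_1 → C_0 sends each edge [p,q] (with p < q) to q − p.
The 9×18 boundary matrix has rank 8 and Smith normal form diag(1,1,1,1,1,1,1,1).

Boundary ∂_2: C_2 → C_1 sends each 2-simplex [p,q,r] to [q,r] − [p,r] + [p,q]. For instance
  ∂[v_5,v_6,v_7] = [v_6,v_7] − [v_5,v_7] + [v_5,v_6],
  ∂[v_3,v_5,v_7] = [v_5,v_7] − [v_3,v_7] + [v_3,v_5].
The resulting 18×10 matrix has rank 9, and its Smith normal form has invariant factors (1,1,1,1,1,1,1,1,1).

∂_3: C_3 → C_2 sends each 3-simplex σ to the alternating sum Σ_i (−1)^i (σ with its i-th vertex removed). For instance
  ∂[v_0,v_1,v_3,v_5] = [v_1,v_3,v_5] − [v_0,v_3,v_5] + [v_0,v_1,v_5] − [v_0,v_1,v_3].
As a 10×1 matrix over Z this has rank 1, with invariant factors (1).

Now H_k = ker ∂_k / im ∂_{k+1}, so:

  H_0: rank C_0 − rank ∂_1 = 9 − 8 = 1, and the invariant factors of ∂_1 are all 1, so H_0 = Z.
  H_1: rank ker ∂_1 − rank ∂_2 = (18 − 8) − 9 = 1, and the invariant factors of ∂_2 are all 1, so H_1 = Z.
  H_2: rank ker ∂_2 − rank ∂_3 = (10 − 9) − 1 = 0, and the invariant factors of ∂_3 are all 1, so H_2 = 0.
  H_3: rank ker ∂_3 − rank ∂_4 = (1 − 1) − 0 = 0, and there is no ∂_4, so H_3 = 0.

As a check, the Euler characteristic is 9 − 18 + 10 − 1 = 0, which agrees with 1 − 1 + 0 − 0 = 0.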